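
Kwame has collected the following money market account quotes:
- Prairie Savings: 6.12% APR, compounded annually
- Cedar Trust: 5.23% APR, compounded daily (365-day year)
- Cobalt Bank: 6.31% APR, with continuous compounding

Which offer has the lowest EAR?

Cedar Trust

Prairie Savings: compounded annually, EAR = 6.120%
Cedar Trust: (1 + 0.0523/365)^365 − 1 = 5.369%
Cobalt Bank: e^0.0631 − 1 = 6.513%
The lowest effective annual rate is Cedar Trust at 5.369%.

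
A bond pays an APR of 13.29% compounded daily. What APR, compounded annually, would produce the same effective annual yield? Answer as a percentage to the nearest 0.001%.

EAR = (1 + 0.1329/365)^365 − 1 = 0.142108.
Compounded annually, the equivalent nominal rate is the EAR itself: 14.211%.

14.211%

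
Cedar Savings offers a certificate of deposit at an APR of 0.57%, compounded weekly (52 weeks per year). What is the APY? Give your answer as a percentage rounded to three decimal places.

EAR = (1 + 0.0057/52)^52 − 1.
= (1 + 0.000110)^52 − 1 = 1.005716 − 1 = 0.572%.

0.572%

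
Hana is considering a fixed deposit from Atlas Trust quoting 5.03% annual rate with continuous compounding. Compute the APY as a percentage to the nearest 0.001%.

With continuous compounding, EAR = e^0.0503 − 1.
e^0.0503 = 1.051587, so EAR = 0.051587 = 5.159%.

5.159%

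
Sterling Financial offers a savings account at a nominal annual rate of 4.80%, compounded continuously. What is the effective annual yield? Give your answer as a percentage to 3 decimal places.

With continuous compounding, EAR = e^0.0480 − 1.
e^0.0480 = 1.049171, so EAR = 0.049171 = 4.917%.

4.917%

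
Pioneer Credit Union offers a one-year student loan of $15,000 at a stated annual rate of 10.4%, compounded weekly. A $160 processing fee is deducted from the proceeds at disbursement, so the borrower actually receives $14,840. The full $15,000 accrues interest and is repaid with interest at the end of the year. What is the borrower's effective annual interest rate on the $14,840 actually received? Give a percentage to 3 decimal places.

Amount owed after one year: 15,000 × (1 + 0.104/52)^52 = 15,000 × 1.109485 = $16,642.28.
Effective rate on net proceeds: 16,642.28 / 14,840 − 1 = 0.121447 = 12.145%.

12.145%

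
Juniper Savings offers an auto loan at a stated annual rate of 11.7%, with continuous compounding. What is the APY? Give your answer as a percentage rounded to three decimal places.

With continuous compounding, EAR = e^0.117 − 1.
e^0.117 = 1.124119, so EAR = 0.124119 = 12.412%.

12.412%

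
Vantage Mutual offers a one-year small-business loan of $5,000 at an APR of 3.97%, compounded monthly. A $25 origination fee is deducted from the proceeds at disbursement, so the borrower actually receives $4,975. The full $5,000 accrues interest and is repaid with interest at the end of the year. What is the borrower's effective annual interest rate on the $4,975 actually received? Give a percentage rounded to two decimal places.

Amount owed after one year: 5,000 × (1 + 0.0397/12)^12 = 5,000 × 1.040430 = $5,202.15.
Effective rate on net proceeds: 5,202.15 / 4,975 − 1 = 0.045659 = 4.57%.

4.57%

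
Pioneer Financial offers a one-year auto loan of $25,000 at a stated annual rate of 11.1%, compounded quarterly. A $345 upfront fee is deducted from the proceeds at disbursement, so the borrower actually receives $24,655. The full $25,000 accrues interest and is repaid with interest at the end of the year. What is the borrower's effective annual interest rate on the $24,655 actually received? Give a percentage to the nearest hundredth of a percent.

13.13%

Amount owed after one year: 25,000 × (1 + 0.111/4)^4 = 25,000 × 1.115706 = $27,892.66.
Effective rate on net proceeds: 27,892.66 / 24,655 − 1 = 0.131319 = 13.13%.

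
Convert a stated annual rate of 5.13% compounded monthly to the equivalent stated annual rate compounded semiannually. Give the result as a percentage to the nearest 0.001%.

EAR = (1 + 0.0513/12)^12 − 1 = 0.052524.
Solve (1 + r/2)^2 = 1.052524: r/2 = 1.052524^(1/2) − 1 = 0.025926, so r = 0.051851 = 5.185%.

5.185%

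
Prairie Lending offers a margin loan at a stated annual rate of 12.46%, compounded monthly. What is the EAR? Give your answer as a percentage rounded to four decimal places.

13.1968%

EAR = (1 + 0.1246/12)^12 − 1.
= 1.131968 − 1 = 13.1968%.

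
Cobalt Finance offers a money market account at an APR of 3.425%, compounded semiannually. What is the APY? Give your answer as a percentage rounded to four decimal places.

EAR = (1 + 0.03425/2)^2 − 1.
= 1.034543 − 1 = 3.4543%.

3.4543%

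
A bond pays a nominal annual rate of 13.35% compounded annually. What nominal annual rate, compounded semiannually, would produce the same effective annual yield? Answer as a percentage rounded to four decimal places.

Compounded annually, EAR = nominal = 0.133500.
Solve (1 + r/2)^2 = 1.133500: r/2 = 1.133500^(1/2) − 1 = 0.064660, so r = 0.129319 = 12.9319%.

12.9319%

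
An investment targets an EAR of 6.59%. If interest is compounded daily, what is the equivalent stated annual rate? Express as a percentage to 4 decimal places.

6.3825%

(1 + r/365)^365 − 1 = 0.0659, so 1 + r/365 = 1.0659^(1/365).
r/365 = 0.000175, so r = 0.063825 = 6.3825%.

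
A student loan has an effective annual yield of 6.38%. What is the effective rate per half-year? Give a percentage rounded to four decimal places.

3.1407%

The per-half-year rate i satisfies (1 + i)^2 = 1 + 0.0638.
i = 1.0638^(1/2) − 1 = 0.0314068 = 3.1407%.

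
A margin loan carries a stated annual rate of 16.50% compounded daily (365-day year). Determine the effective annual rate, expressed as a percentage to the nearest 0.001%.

17.935%

EAR = (1 + 0.1650/365)^365 − 1.
= 1.179349 − 1 = 17.935%.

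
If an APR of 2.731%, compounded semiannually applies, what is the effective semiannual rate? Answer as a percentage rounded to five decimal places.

With a nominal annual rate compounded semiannually, the periodic rate is the nominal rate divided by 2.
i = 0.02731 / 2 = 0.0136550 = 1.36550%.

1.36550%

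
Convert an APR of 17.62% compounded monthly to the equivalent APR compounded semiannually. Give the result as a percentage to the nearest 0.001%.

EAR = (1 + 0.1762/12)^12 − 1 = 0.191150.
Solve (1 + r/2)^2 = 1.191150: r/2 = 1.191150^(1/2) − 1 = 0.091398, so r = 0.182796 = 18.280%.

18.280%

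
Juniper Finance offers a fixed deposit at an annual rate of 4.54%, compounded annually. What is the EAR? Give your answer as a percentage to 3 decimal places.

4.540%

Annual compounding means the effective rate equals the nominal rate: 4.540%.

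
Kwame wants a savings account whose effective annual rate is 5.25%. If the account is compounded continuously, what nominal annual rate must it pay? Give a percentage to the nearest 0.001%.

Continuous: nominal r satisfies e^r − 1 = 0.0525.
r = ln(1 + 0.0525) = ln(1.0525) = 0.051168 = 5.117%.

5.117%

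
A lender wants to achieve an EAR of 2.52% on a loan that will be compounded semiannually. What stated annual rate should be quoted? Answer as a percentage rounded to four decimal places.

(1 + r/2)^2 − 1 = 0.0252, so 1 + r/2 = 1.0252^(1/2).
r/2 = 0.012522, so r = 0.025043 = 2.5043%.

2.5043%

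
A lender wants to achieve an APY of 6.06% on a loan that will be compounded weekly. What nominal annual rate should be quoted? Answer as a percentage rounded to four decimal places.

(1 + r/52)^52 − 1 = 0.0606, so 1 + r/52 = 1.0606^(1/52).
r/52 = 0.001132, so r = 0.058868 = 5.8868%.

5.8868%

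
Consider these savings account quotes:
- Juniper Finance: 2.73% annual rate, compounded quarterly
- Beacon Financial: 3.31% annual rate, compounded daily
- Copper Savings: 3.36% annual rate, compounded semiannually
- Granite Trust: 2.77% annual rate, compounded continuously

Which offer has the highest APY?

Copper Savings

Juniper Finance: (1 + 0.0273/4)^4 − 1 = 2.758%
Beacon Financial: (1 + 0.0331/365)^365 − 1 = 3.365%
Copper Savings: (1 + 0.0336/2)^2 − 1 = 3.388%
Granite Trust: e^0.0277 − 1 = 2.809%
The highest effective annual rate is Copper Savings at 3.388%.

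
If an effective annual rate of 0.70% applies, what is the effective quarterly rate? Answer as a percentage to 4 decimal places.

The per-quarter rate i satisfies (1 + i)^4 = 1 + 0.0070.
i = 1.0070^(1/4) − 1 = 0.0017454 = 0.1745%.

0.1745%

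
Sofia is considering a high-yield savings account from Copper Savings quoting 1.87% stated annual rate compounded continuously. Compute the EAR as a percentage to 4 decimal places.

With continuous compounding, EAR = e^0.0187 − 1.
e^0.0187 = 1.018876, so EAR = 0.018876 = 1.8876%.

1.8876%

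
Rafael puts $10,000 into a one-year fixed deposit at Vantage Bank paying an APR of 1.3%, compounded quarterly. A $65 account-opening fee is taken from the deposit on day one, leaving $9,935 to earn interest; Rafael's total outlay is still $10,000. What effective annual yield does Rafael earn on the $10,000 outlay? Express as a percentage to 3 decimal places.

Value after one year: 9,935 × (1 + 0.013/4)^4 = 9,935 × 1.013064 = $10,064.79.
Effective yield on the $10,000 outlay: 10,064.79 / 10,000 − 1 = 0.006479 = 0.648%.

0.648%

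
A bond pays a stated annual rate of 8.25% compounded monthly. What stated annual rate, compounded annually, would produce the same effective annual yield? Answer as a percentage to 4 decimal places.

8.5692%

EAR = (1 + 0.0825/12)^12 − 1 = 0.085692.
Compounded annually, the equivalent nominal rate is the EAR itself: 8.5692%.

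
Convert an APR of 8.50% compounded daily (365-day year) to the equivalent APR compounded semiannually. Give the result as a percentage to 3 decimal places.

8.682%

EAR = (1 + 0.0850/365)^365 − 1 = 0.088706.
Solve (1 + r/2)^2 = 1.088706: r/2 = 1.088706^(1/2) − 1 = 0.043411, so r = 0.086822 = 8.682%.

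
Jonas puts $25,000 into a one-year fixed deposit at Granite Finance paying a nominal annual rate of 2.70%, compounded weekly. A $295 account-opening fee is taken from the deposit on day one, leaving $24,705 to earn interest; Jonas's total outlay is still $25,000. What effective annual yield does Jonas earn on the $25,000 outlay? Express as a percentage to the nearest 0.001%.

Value after one year: 24,705 × (1 + 0.0270/52)^52 = 24,705 × 1.027361 = $25,380.94.
Effective yield on the $25,000 outlay: 25,380.94 / 25,000 − 1 = 0.015238 = 1.524%.

1.524%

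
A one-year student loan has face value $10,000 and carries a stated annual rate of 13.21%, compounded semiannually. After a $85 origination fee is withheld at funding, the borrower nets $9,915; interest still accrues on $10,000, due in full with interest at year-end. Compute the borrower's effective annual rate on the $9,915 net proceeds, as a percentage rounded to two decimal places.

Amount owed after one year: 10,000 × (1 + 0.1321/2)^2 = 10,000 × 1.136463 = $11,364.63.
Effective rate on net proceeds: 11,364.63 / 9,915 − 1 = 0.146205 = 14.62%.

14.62%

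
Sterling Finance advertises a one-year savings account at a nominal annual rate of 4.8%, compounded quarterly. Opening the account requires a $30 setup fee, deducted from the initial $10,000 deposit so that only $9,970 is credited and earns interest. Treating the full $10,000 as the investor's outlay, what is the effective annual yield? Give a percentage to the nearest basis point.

Value after one year: 9,970 × (1 + 0.048/4)^4 = 9,970 × 1.048871 = $10,457.24.
Effective yield on the $10,000 outlay: 10,457.24 / 10,000 − 1 = 0.045724 = 4.57%.

4.57%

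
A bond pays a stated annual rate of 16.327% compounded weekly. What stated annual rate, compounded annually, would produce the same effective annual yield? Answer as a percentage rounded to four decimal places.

17.7053%

EAR = (1 + 0.16327/52)^52 − 1 = 0.177053.
Compounded annually, the equivalent nominal rate is the EAR itself: 17.7053%.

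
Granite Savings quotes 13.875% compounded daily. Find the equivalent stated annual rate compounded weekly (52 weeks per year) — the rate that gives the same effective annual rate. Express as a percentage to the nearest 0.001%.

13.891%

EAR = (1 + 0.13875/365)^365 − 1 = 0.148807.
Solve (1 + r/52)^52 = 1.148807: r/52 = 1.148807^(1/52) − 1 = 0.002671, so r = 0.138909 = 13.891%.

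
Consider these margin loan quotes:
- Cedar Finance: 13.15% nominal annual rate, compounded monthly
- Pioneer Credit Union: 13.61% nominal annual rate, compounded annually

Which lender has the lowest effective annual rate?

Cedar Finance: (1 + 0.1315/12)^12 − 1 = 13.972%
Pioneer Credit Union: compounded annually, EAR = 13.610%
The lowest effective annual rate is Pioneer Credit Union at 13.610%.

Pioneer Credit Union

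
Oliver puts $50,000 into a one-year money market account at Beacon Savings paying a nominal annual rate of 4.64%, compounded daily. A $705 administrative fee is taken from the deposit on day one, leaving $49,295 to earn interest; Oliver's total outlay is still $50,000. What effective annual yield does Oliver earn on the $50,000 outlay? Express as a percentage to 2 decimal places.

3.27%

Value after one year: 49,295 × (1 + 0.0464/365)^365 = 49,295 × 1.047490 = $51,636.03.
Effective yield on the $50,000 outlay: 51,636.03 / 50,000 − 1 = 0.032721 = 3.27%.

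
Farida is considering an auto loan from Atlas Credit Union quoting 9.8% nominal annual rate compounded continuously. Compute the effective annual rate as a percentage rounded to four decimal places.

With continuous compounding, EAR = e^0.098 − 1.
e^0.098 = 1.102963, so EAR = 0.102963 = 10.2963%.

10.2963%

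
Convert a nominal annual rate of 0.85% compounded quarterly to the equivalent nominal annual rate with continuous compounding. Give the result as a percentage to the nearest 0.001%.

EAR = (1 + 0.0085/4)^4 − 1 = 0.008527.
Equivalent continuous rate: r = ln(1 + 0.008527) = 0.008491 = 0.849%.

0.849%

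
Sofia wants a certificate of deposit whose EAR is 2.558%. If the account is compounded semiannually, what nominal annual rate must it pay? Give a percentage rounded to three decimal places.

(1 + r/2)^2 − 1 = 0.02558, so 1 + r/2 = 1.02558^(1/2).
r/2 = 0.012709, so r = 0.025418 = 2.542%.

2.542%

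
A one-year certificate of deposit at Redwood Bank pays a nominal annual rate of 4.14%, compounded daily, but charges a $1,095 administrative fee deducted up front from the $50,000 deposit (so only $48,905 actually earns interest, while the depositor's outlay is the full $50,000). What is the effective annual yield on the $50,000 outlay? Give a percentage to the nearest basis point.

Value after one year: 48,905 × (1 + 0.0414/365)^365 = 48,905 × 1.042266 = $50,972.04.
Effective yield on the $50,000 outlay: 50,972.04 / 50,000 − 1 = 0.019441 = 1.94%.

1.94%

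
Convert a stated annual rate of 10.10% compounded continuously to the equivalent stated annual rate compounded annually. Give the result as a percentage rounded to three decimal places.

10.628%

EAR under continuous compounding: e^0.1010 − 1 = 0.106277.
Compounded annually, the equivalent nominal rate is the EAR itself: 10.628%.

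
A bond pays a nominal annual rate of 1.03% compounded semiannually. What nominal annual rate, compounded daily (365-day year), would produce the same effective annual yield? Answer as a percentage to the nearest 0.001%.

1.027%

EAR = (1 + 0.0103/2)^2 − 1 = 0.010327.
Solve (1 + r/365)^365 = 1.010327: r/365 = 1.010327^(1/365) − 1 = 0.000028, so r = 0.010274 = 1.027%.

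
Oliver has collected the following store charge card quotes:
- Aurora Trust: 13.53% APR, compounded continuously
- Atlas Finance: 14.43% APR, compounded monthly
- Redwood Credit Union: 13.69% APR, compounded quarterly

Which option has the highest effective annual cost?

Atlas Finance

Aurora Trust: e^0.1353 − 1 = 14.488%
Atlas Finance: (1 + 0.1443/12)^12 − 1 = 15.424%
Redwood Credit Union: (1 + 0.1369/4)^4 − 1 = 14.409%
The highest effective annual rate is Atlas Finance at 15.424%.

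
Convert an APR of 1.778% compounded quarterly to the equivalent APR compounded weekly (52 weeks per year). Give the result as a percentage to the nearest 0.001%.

EAR = (1 + 0.01778/4)^4 − 1 = 0.017899.
Solve (1 + r/52)^52 = 1.017899: r/52 = 1.017899^(1/52) − 1 = 0.000341, so r = 0.017744 = 1.774%.

1.774%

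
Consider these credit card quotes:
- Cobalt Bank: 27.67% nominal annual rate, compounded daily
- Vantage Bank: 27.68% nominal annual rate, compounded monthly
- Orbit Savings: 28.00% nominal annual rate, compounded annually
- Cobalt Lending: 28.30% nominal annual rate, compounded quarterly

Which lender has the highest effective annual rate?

Cobalt Bank

Cobalt Bank: (1 + 0.2767/365)^365 − 1 = 31.863%
Vantage Bank: (1 + 0.2768/12)^12 − 1 = 31.476%
Orbit Savings: compounded annually, EAR = 28.000%
Cobalt Lending: (1 + 0.2830/4)^4 − 1 = 31.448%
The highest effective annual rate is Cobalt Bank at 31.863%.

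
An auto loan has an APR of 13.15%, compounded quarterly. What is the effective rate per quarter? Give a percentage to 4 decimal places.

With a nominal annual rate compounded quarterly, the periodic rate is the nominal rate divided by 4.
i = 0.1315 / 4 = 0.0328750 = 3.2875%.

3.2875%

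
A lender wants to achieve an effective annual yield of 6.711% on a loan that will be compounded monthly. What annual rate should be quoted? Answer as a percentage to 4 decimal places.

(1 + r/12)^12 − 1 = 0.06711, so 1 + r/12 = 1.06711^(1/12).
r/12 = 0.005428, so r = 0.065130 = 6.5130%.

6.5130%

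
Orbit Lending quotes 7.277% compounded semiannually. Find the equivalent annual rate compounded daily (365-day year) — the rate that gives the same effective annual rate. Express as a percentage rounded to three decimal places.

EAR = (1 + 0.07277/2)^2 − 1 = 0.074094.
Solve (1 + r/365)^365 = 1.074094: r/365 = 1.074094^(1/365) − 1 = 0.000196, so r = 0.071484 = 7.148%.

7.148%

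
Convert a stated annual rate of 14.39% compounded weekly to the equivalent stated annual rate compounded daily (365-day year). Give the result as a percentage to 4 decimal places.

EAR = (1 + 0.1439/52)^52 − 1 = 0.154539.
Solve (1 + r/365)^365 = 1.154539: r/365 = 1.154539^(1/365) − 1 = 0.000394, so r = 0.143730 = 14.3730%.

14.3730%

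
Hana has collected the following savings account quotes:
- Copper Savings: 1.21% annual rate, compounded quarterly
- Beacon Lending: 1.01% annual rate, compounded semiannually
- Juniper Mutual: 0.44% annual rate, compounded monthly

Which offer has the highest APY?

Copper Savings

Copper Savings: (1 + 0.0121/4)^4 − 1 = 1.216%
Beacon Lending: (1 + 0.0101/2)^2 − 1 = 1.013%
Juniper Mutual: (1 + 0.0044/12)^12 − 1 = 0.441%
The highest effective annual rate is Copper Savings at 1.216%.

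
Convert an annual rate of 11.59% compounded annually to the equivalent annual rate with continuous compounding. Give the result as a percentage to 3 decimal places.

Compounded annually, EAR = nominal = 0.115900.
Equivalent continuous rate: r = ln(1 + 0.115900) = 0.109661 = 10.966%.

10.966%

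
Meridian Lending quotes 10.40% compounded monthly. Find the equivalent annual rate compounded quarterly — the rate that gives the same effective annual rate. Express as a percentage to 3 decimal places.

EAR = (1 + 0.1040/12)^12 − 1 = 0.109103.
Solve (1 + r/4)^4 = 1.109103: r/4 = 1.109103^(1/4) − 1 = 0.026226, so r = 0.104904 = 10.490%.

10.490%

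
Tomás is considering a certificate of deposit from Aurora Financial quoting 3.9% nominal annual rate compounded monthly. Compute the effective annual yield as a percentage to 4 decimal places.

EAR = (1 + 0.039/12)^12 − 1.
= 1.039705 − 1 = 3.9705%.

3.9705%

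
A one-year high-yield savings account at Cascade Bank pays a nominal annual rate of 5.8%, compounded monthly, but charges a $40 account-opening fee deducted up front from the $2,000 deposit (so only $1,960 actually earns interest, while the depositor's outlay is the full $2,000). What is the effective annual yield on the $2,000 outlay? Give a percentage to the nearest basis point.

3.84%

Value after one year: 1,960 × (1 + 0.058/12)^12 = 1,960 × 1.059567 = $2,076.75.
Effective yield on the $2,000 outlay: 2,076.75 / 2,000 − 1 = 0.038376 = 3.84%.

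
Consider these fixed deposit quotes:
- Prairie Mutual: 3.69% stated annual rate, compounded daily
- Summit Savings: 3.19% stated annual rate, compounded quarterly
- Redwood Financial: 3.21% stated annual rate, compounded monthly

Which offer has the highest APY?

Prairie Mutual

Prairie Mutual: (1 + 0.0369/365)^365 − 1 = 3.759%
Summit Savings: (1 + 0.0319/4)^4 − 1 = 3.228%
Redwood Financial: (1 + 0.0321/12)^12 − 1 = 3.258%
The highest effective annual rate is Prairie Mutual at 3.759%.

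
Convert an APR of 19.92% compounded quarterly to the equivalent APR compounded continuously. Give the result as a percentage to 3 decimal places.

EAR = (1 + 0.1992/4)^4 − 1 = 0.214580.
Equivalent continuous rate: r = ln(1 + 0.214580) = 0.194399 = 19.440%.

19.440%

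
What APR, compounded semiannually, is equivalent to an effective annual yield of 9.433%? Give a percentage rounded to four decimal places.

9.2205%

(1 + r/2)^2 − 1 = 0.09433, so 1 + r/2 = 1.09433^(1/2).
r/2 = 0.046102, so r = 0.092205 = 9.2205%.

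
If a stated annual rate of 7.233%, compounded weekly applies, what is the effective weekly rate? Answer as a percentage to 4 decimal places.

0.1391%

With a nominal annual rate compounded weekly, the periodic rate is the nominal rate divided by 52.
i = 0.07233 / 52 = 0.0013910 = 0.1391%.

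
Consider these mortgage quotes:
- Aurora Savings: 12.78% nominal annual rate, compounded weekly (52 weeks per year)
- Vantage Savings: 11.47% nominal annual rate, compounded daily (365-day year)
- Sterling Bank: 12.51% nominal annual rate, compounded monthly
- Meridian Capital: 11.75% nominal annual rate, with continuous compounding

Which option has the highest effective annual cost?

Aurora Savings

Aurora Savings: (1 + 0.1278/52)^52 − 1 = 13.615%
Vantage Savings: (1 + 0.1147/365)^365 − 1 = 12.152%
Sterling Bank: (1 + 0.1251/12)^12 − 1 = 13.253%
Meridian Capital: e^0.1175 − 1 = 12.468%
The highest effective annual rate is Aurora Savings at 13.615%.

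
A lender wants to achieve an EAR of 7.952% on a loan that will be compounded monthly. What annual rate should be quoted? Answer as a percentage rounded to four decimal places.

(1 + r/12)^12 − 1 = 0.07952, so 1 + r/12 = 1.07952^(1/12).
r/12 = 0.006397, so r = 0.076761 = 7.6761%.

7.6761%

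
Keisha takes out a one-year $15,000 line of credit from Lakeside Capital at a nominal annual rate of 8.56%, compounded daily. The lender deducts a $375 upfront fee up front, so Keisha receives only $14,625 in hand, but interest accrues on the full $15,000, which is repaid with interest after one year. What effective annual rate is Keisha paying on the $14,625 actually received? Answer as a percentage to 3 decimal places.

11.729%

Amount owed after one year: 15,000 × (1 + 0.0856/365)^365 = 15,000 × 1.089360 = $16,340.39.
Effective rate on net proceeds: 16,340.39 / 14,625 − 1 = 0.117292 = 11.729%.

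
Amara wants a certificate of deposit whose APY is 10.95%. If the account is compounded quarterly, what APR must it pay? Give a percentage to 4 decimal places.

(1 + r/4)^4 − 1 = 0.1095, so 1 + r/4 = 1.1095^(1/4).
r/4 = 0.026318, so r = 0.105271 = 10.5271%.

10.5271%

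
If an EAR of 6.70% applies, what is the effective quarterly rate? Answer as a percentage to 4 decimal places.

1.6345%

The per-quarter rate i satisfies (1 + i)^4 = 1 + 0.0670.
i = 1.0670^(1/4) − 1 = 0.0163449 = 1.6345%.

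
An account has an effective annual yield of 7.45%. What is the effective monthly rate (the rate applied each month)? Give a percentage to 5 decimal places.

0.60059%

The per-month rate i satisfies (1 + i)^12 = 1 + 0.0745.
i = 1.0745^(1/12) − 1 = 0.0060059 = 0.60059%.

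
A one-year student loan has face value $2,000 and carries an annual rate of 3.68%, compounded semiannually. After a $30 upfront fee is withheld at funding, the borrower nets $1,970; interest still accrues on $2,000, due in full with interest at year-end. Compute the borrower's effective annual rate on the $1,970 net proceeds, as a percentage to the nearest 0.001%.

5.293%

Amount owed after one year: 2,000 × (1 + 0.0368/2)^2 = 2,000 × 1.037139 = $2,074.28.
Effective rate on net proceeds: 2,074.28 / 1,970 − 1 = 0.052933 = 5.293%.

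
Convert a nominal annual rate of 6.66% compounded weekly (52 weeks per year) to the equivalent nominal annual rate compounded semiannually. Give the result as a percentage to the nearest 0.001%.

EAR = (1 + 0.0666/52)^52 − 1 = 0.068822.
Solve (1 + r/2)^2 = 1.068822: r/2 = 1.068822^(1/2) − 1 = 0.033839, so r = 0.067677 = 6.768%.

6.768%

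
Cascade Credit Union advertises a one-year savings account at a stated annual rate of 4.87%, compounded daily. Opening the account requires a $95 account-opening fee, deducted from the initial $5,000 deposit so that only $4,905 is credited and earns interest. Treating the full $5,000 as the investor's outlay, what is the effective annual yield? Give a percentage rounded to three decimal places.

Value after one year: 4,905 × (1 + 0.0487/365)^365 = 4,905 × 1.049902 = $5,149.77.
Effective yield on the $5,000 outlay: 5,149.77 / 5,000 − 1 = 0.029954 = 2.995%.

2.995%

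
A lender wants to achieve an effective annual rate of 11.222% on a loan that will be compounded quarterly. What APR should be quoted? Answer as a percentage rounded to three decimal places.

10.778%

(1 + r/4)^4 − 1 = 0.11222, so 1 + r/4 = 1.11222^(1/4).
r/4 = 0.026946, so r = 0.107785 = 10.778%.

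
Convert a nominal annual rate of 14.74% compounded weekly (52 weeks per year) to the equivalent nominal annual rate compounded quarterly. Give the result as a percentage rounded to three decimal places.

14.993%

EAR = (1 + 0.1474/52)^52 − 1 = 0.158576.
Solve (1 + r/4)^4 = 1.158576: r/4 = 1.158576^(1/4) − 1 = 0.037483, so r = 0.149933 = 14.993%.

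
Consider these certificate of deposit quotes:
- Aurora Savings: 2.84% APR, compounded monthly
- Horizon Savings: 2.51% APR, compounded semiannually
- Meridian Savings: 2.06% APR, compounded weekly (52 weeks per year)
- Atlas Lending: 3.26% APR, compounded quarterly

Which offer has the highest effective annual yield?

Aurora Savings: (1 + 0.0284/12)^12 − 1 = 2.877%
Horizon Savings: (1 + 0.0251/2)^2 − 1 = 2.526%
Meridian Savings: (1 + 0.0206/52)^52 − 1 = 2.081%
Atlas Lending: (1 + 0.0326/4)^4 − 1 = 3.300%
The highest effective annual rate is Atlas Lending at 3.300%.

Atlas Lending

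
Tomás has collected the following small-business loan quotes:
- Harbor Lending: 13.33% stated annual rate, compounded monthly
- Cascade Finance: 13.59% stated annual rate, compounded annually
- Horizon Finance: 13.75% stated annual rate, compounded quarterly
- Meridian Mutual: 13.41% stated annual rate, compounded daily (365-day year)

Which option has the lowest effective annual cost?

Harbor Lending: (1 + 0.1333/12)^12 − 1 = 14.175%
Cascade Finance: compounded annually, EAR = 13.590%
Horizon Finance: (1 + 0.1375/4)^4 − 1 = 14.475%
Meridian Mutual: (1 + 0.1341/365)^365 − 1 = 14.348%
The lowest effective annual rate is Cascade Finance at 13.590%.

Cascade Finance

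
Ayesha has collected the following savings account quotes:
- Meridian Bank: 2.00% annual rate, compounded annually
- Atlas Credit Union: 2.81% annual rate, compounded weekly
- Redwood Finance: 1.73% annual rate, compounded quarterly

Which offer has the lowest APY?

Redwood Finance

Meridian Bank: compounded annually, EAR = 2.000%
Atlas Credit Union: (1 + 0.0281/52)^52 − 1 = 2.849%
Redwood Finance: (1 + 0.0173/4)^4 − 1 = 1.741%
The lowest effective annual rate is Redwood Finance at 1.741%.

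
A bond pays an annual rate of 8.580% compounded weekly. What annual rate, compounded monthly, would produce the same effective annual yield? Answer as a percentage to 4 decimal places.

8.6036%

EAR = (1 + 0.08580/52)^52 − 1 = 0.089511.
Solve (1 + r/12)^12 = 1.089511: r/12 = 1.089511^(1/12) − 1 = 0.007170, so r = 0.086036 = 8.6036%.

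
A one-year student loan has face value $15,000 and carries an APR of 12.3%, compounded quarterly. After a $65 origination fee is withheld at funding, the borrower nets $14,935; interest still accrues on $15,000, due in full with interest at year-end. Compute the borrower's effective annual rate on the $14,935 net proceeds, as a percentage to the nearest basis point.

13.37%

Amount owed after one year: 15,000 × (1 + 0.123/4)^4 = 15,000 × 1.128791 = $16,931.86.
Effective rate on net proceeds: 16,931.86 / 14,935 − 1 = 0.133703 = 13.37%.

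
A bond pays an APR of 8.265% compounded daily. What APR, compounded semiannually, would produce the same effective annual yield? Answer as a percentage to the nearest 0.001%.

8.437%

EAR = (1 + 0.08265/365)^365 − 1 = 0.086151.
Solve (1 + r/2)^2 = 1.086151: r/2 = 1.086151^(1/2) − 1 = 0.042186, so r = 0.084372 = 8.437%.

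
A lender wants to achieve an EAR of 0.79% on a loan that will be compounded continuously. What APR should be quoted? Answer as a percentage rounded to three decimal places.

0.787%

Continuous: nominal r satisfies e^r − 1 = 0.0079.
r = ln(1 + 0.0079) = ln(1.0079) = 0.007869 = 0.787%.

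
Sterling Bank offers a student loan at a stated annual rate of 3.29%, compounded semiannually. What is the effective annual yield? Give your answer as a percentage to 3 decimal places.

EAR = (1 + 0.0329/2)^2 − 1.
= (1 + 0.016450)^2 − 1 = 1.033171 − 1 = 3.317%.

3.317%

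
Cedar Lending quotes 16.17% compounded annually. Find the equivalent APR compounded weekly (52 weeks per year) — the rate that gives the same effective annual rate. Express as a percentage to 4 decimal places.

Compounded annually, EAR = nominal = 0.161700.
Solve (1 + r/52)^52 = 1.161700: r/52 = 1.161700^(1/52) − 1 = 0.002887, so r = 0.150101 = 15.0101%.

15.0101%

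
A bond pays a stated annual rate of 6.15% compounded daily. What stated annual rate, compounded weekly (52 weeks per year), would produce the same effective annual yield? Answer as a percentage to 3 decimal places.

6.153%

EAR = (1 + 0.0615/365)^365 − 1 = 0.063425.
Solve (1 + r/52)^52 = 1.063425: r/52 = 1.063425^(1/52) − 1 = 0.001183, so r = 0.061531 = 6.153%.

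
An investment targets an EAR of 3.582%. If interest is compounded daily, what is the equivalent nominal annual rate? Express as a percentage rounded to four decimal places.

(1 + r/365)^365 − 1 = 0.03582, so 1 + r/365 = 1.03582^(1/365).
r/365 = 0.000096, so r = 0.035195 = 3.5195%.

3.5195%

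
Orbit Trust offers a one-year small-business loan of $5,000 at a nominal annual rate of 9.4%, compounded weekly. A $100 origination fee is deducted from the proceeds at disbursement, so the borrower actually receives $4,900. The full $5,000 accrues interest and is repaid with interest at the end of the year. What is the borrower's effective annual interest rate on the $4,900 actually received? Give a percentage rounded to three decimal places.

Amount owed after one year: 5,000 × (1 + 0.094/52)^52 = 5,000 × 1.098467 = $5,492.33.
Effective rate on net proceeds: 5,492.33 / 4,900 − 1 = 0.120884 = 12.088%.

12.088%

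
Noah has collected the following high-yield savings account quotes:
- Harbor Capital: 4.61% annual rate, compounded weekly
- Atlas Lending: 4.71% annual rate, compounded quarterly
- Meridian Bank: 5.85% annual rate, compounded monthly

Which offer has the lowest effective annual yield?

Harbor Capital: (1 + 0.0461/52)^52 − 1 = 4.716%
Atlas Lending: (1 + 0.0471/4)^4 − 1 = 4.794%
Meridian Bank: (1 + 0.0585/12)^12 − 1 = 6.009%
The lowest effective annual rate is Harbor Capital at 4.716%.

Harbor Capital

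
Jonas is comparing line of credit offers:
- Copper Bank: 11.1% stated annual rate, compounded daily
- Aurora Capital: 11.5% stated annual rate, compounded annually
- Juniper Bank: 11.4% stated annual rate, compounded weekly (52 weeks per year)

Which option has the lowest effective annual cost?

Copper Bank: (1 + 0.111/365)^365 − 1 = 11.738%
Aurora Capital: compounded annually, EAR = 11.500%
Juniper Bank: (1 + 0.114/52)^52 − 1 = 12.061%
The lowest effective annual rate is Aurora Capital at 11.500%.

Aurora Capital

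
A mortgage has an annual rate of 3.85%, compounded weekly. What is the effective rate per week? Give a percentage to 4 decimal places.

With a nominal annual rate compounded weekly, the periodic rate is the nominal rate divided by 52.
i = 0.0385 / 52 = 0.0007404 = 0.0740%.

0.0740%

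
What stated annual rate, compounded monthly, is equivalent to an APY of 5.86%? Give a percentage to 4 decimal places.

(1 + r/12)^12 − 1 = 0.0586, so 1 + r/12 = 1.0586^(1/12).
r/12 = 0.004757, so r = 0.057083 = 5.7083%.

5.7083%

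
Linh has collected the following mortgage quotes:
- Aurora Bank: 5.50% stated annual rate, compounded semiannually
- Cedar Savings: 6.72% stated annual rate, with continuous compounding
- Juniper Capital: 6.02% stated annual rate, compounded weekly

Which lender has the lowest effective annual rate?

Aurora Bank: (1 + 0.0550/2)^2 − 1 = 5.576%
Cedar Savings: e^0.0672 − 1 = 6.951%
Juniper Capital: (1 + 0.0602/52)^52 − 1 = 6.201%
The lowest effective annual rate is Aurora Bank at 5.576%.

Aurora Bank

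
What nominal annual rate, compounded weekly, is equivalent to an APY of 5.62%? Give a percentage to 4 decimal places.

5.4706%

(1 + r/52)^52 − 1 = 0.0562, so 1 + r/52 = 1.0562^(1/52).
r/52 = 0.001052, so r = 0.054706 = 5.4706%.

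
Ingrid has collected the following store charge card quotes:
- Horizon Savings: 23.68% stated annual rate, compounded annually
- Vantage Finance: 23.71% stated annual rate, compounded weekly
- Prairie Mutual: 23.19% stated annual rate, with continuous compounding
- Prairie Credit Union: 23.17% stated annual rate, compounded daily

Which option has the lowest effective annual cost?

Horizon Savings

Horizon Savings: compounded annually, EAR = 23.680%
Vantage Finance: (1 + 0.2371/52)^52 − 1 = 26.688%
Prairie Mutual: e^0.2319 − 1 = 26.099%
Prairie Credit Union: (1 + 0.2317/365)^365 − 1 = 26.065%
The lowest effective annual rate is Horizon Savings at 23.680%.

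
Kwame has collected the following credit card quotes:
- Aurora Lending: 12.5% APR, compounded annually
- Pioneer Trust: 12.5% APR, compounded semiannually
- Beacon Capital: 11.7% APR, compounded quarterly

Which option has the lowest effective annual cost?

Aurora Lending: compounded annually, EAR = 12.500%
Pioneer Trust: (1 + 0.125/2)^2 − 1 = 12.891%
Beacon Capital: (1 + 0.117/4)^4 − 1 = 12.223%
The lowest effective annual rate is Beacon Capital at 12.223%.

Beacon Capital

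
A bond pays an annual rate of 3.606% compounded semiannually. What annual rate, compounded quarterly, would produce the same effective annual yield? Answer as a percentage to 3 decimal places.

3.590%

EAR = (1 + 0.03606/2)^2 − 1 = 0.036385.
Solve (1 + r/4)^4 = 1.036385: r/4 = 1.036385^(1/4) − 1 = 0.008975, so r = 0.035899 = 3.590%.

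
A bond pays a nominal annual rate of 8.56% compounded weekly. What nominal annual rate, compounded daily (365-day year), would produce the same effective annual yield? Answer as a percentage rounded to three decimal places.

8.554%

EAR = (1 + 0.0856/52)^52 − 1 = 0.089294.
Solve (1 + r/365)^365 = 1.089294: r/365 = 1.089294^(1/365) − 1 = 0.000234, so r = 0.085540 = 8.554%.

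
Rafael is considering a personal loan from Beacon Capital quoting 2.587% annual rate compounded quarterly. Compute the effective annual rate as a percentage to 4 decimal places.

EAR = (1 + 0.02587/4)^4 − 1.
= (1 + 0.006468)^4 − 1 = 1.026122 − 1 = 2.6122%.

2.6122%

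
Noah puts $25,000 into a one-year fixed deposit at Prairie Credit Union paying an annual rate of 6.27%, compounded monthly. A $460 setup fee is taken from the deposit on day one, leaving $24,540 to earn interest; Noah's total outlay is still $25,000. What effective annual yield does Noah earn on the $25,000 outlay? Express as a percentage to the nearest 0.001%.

4.495%

Value after one year: 24,540 × (1 + 0.0627/12)^12 = 24,540 × 1.064534 = $26,123.65.
Effective yield on the $25,000 outlay: 26,123.65 / 25,000 − 1 = 0.044946 = 4.495%.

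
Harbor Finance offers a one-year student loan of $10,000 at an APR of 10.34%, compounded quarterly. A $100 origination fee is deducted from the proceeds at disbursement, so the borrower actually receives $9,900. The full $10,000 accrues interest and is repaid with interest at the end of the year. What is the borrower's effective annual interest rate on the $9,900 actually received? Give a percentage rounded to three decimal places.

11.867%

Amount owed after one year: 10,000 × (1 + 0.1034/4)^4 = 10,000 × 1.107479 = $11,074.79.
Effective rate on net proceeds: 11,074.79 / 9,900 − 1 = 0.118666 = 11.867%.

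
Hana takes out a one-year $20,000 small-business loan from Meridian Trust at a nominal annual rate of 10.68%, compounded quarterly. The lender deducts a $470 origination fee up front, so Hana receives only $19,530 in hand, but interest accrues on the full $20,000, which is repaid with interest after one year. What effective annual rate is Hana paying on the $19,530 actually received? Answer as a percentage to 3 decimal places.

Amount owed after one year: 20,000 × (1 + 0.1068/4)^4 = 20,000 × 1.111154 = $22,223.08.
Effective rate on net proceeds: 22,223.08 / 19,530 − 1 = 0.137895 = 13.789%.

13.789%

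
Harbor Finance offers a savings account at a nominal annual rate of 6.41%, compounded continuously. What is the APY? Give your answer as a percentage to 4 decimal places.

6.6199%

With continuous compounding, EAR = e^0.0641 − 1.
e^0.0641 = 1.066199, so EAR = 0.066199 = 6.6199%.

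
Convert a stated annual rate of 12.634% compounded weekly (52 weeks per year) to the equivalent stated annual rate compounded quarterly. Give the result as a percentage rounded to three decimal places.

EAR = (1 + 0.12634/52)^52 − 1 = 0.134494.
Solve (1 + r/4)^4 = 1.134494: r/4 = 1.134494^(1/4) − 1 = 0.032050, so r = 0.128198 = 12.820%.

12.820%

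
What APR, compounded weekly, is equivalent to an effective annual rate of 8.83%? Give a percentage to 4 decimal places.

8.4686%

(1 + r/52)^52 − 1 = 0.0883, so 1 + r/52 = 1.0883^(1/52).
r/52 = 0.001629, so r = 0.084686 = 8.4686%.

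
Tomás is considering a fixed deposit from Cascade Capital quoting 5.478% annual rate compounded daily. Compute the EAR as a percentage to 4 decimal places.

5.6304%

EAR = (1 + 0.05478/365)^365 − 1.
= (1 + 0.000150)^365 − 1 = 1.056304 − 1 = 5.6304%.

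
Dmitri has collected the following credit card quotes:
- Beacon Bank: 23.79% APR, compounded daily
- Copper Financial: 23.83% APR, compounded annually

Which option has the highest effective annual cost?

Beacon Bank

Beacon Bank: (1 + 0.2379/365)^365 − 1 = 26.848%
Copper Financial: compounded annually, EAR = 23.830%
The highest effective annual rate is Beacon Bank at 26.848%.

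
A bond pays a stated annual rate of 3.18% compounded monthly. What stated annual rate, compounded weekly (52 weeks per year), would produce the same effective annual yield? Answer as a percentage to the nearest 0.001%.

EAR = (1 + 0.0318/12)^12 − 1 = 0.032268.
Solve (1 + r/52)^52 = 1.032268: r/52 = 1.032268^(1/52) − 1 = 0.000611, so r = 0.031768 = 3.177%.

3.177%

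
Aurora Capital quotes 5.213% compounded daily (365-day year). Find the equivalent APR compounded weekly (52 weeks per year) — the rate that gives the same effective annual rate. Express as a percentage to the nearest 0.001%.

EAR = (1 + 0.05213/365)^365 − 1 = 0.053509.
Solve (1 + r/52)^52 = 1.053509: r/52 = 1.053509^(1/52) − 1 = 0.001003, so r = 0.052152 = 5.215%.

5.215%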